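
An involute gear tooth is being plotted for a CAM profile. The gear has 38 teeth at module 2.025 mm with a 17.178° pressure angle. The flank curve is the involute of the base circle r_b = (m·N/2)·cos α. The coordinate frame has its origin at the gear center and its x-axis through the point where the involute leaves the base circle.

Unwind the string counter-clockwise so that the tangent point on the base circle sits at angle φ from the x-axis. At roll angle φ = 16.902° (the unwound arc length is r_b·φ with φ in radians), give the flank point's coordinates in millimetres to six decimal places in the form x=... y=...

pitch radius r_p = m·N/2 = 2.025·38/2 = 38.475000
base radius r_b = r_p·cos α = 38.475000·cos 17.178° = 36.758701
roll angle φ = 16.902° = 0.29499555 rad
x = r_b·(cos φ + φ·sin φ) = 36.758701·(0.95680344 + 0.29499555·0.29073559) = 38.323487
y = r_b·(sin φ − φ·cos φ) = 36.758701·(0.29073559 − 0.29499555·0.95680344) = 0.311818

x=38.323487 y=0.311818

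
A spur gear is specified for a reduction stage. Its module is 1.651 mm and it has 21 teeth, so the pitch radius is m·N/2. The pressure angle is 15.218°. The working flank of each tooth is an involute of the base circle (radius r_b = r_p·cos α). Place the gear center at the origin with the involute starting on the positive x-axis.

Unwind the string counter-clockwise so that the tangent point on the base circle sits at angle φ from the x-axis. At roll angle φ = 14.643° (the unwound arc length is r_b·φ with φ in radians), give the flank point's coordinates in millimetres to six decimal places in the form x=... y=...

x=17.265011 y=0.092469

pitch radius r_p = m·N/2 = 1.651·21/2 = 17.335500
base radius r_b = r_p·cos α = 17.335500·cos 15.218° = 16.727615
roll angle φ = 14.643° = 0.25556856 rad
x = r_b·(cos φ + φ·sin φ) = 16.727615·(0.96751972 + 0.25556856·0.25279554) = 17.265011
y = r_b·(sin φ − φ·cos φ) = 16.727615·(0.25279554 − 0.25556856·0.96751972) = 0.092469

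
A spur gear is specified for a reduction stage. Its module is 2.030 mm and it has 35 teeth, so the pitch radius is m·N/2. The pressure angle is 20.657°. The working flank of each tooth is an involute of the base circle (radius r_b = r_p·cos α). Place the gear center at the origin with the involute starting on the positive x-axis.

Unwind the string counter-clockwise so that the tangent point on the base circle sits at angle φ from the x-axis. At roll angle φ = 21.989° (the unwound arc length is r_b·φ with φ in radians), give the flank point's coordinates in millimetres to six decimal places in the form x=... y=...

x=35.599655 y=0.617152

pitch radius r_p = m·N/2 = 2.030·35/2 = 35.525000
base radius r_b = r_p·cos α = 35.525000·cos 20.657° = 33.241064
roll angle φ = 21.989° = 0.38378045 rad
x = r_b·(cos φ + φ·sin φ) = 33.241064·(0.92725576 + 0.38378045·0.37442858) = 35.599655
y = r_b·(sin φ − φ·cos φ) = 33.241064·(0.37442858 − 0.38378045·0.92725576) = 0.617152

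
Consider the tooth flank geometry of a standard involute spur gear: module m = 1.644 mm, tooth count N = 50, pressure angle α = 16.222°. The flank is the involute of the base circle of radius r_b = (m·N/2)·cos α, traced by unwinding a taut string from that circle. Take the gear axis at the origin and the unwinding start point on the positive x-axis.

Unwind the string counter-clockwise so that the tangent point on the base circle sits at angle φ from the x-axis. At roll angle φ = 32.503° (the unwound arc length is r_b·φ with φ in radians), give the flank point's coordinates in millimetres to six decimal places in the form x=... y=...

x=45.311786 y=2.325079

pitch radius r_p = m·N/2 = 1.644·50/2 = 41.100000
base radius r_b = r_p·cos α = 41.100000·cos 16.222° = 39.463665
roll angle φ = 32.503° = 0.56728437 rad
x = r_b·(cos φ + φ·sin φ) = 39.463665·(0.84336331 + 0.56728437·0.53734377) = 45.311786
y = r_b·(sin φ − φ·cos φ) = 39.463665·(0.53734377 − 0.56728437·0.84336331) = 2.325079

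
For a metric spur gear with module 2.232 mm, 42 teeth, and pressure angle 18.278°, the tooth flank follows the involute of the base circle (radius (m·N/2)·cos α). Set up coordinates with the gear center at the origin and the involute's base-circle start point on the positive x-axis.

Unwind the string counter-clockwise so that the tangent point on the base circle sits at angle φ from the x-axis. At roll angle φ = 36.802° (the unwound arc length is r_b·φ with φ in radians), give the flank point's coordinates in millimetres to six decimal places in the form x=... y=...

x=52.762784 y=3.771638

pitch radius r_p = m·N/2 = 2.232·42/2 = 46.872000
base radius r_b = r_p·cos α = 46.872000·cos 18.278° = 44.507119
roll angle φ = 36.802° = 0.64231607 rad
x = r_b·(cos φ + φ·sin φ) = 44.507119·(0.80071046 + 0.64231607·0.59905155) = 52.762784
y = r_b·(sin φ − φ·cos φ) = 44.507119·(0.59905155 − 0.64231607·0.80071046) = 3.771638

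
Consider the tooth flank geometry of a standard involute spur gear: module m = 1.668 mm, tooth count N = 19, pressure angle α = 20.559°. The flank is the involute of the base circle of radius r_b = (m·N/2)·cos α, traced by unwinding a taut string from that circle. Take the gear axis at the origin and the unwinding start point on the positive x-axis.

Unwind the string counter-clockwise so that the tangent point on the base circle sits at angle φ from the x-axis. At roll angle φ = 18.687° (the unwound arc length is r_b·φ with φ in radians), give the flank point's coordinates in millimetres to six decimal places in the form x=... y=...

pitch radius r_p = m·N/2 = 1.668·19/2 = 15.846000
base radius r_b = r_p·cos α = 15.846000·cos 20.559° = 14.836785
roll angle φ = 18.687° = 0.32614968 rad
x = r_b·(cos φ + φ·sin φ) = 14.836785·(0.94728300 + 0.32614968·0.32039807) = 15.605045
y = r_b·(sin φ − φ·cos φ) = 14.836785·(0.32039807 − 0.32614968·0.94728300) = 0.169763

x=15.605045 y=0.169763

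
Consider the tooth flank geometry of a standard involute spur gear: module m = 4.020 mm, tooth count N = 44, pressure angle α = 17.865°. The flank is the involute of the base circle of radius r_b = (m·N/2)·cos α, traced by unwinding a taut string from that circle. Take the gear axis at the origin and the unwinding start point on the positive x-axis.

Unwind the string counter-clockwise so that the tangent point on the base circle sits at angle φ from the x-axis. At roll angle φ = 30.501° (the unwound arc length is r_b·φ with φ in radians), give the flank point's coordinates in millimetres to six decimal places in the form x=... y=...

pitch radius r_p = m·N/2 = 4.020·44/2 = 88.440000
base radius r_b = r_p·cos α = 88.440000·cos 17.865° = 84.175598
roll angle φ = 30.501° = 0.53234288 rad
x = r_b·(cos φ + φ·sin φ) = 84.175598·(0.86162030 + 0.53234288·0.50755340) = 95.271014
y = r_b·(sin φ − φ·cos φ) = 84.175598·(0.50755340 − 0.53234288·0.86162030) = 4.114164

x=95.271014 y=4.114164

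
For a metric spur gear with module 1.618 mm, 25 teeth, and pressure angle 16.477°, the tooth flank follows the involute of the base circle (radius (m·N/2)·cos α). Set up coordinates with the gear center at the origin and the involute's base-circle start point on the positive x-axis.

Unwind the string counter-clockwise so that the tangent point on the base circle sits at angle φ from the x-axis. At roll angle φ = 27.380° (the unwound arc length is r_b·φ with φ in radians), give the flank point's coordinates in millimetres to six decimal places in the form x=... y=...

x=21.484068 y=0.689506

pitch radius r_p = m·N/2 = 1.618·25/2 = 20.225000
base radius r_b = r_p·cos α = 20.225000·cos 16.477° = 19.394433
roll angle φ = 27.380° = 0.47787115 rad
x = r_b·(cos φ + φ·sin φ) = 19.394433·(0.88797597 + 0.47787115·0.45988985) = 21.484068
y = r_b·(sin φ − φ·cos φ) = 19.394433·(0.45988985 − 0.47787115·0.88797597) = 0.689506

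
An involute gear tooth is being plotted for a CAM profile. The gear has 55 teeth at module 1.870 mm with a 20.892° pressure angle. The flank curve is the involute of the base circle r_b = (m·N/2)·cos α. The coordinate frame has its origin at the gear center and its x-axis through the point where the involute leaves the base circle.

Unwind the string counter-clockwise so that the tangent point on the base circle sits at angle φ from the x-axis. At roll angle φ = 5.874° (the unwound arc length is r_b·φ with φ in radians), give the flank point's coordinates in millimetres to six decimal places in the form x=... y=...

pitch radius r_p = m·N/2 = 1.870·55/2 = 51.425000
base radius r_b = r_p·cos α = 51.425000·cos 20.892° = 48.044026
roll angle φ = 5.874° = 0.10252064 rad
x = r_b·(cos φ + φ·sin φ) = 48.044026·(0.99474936 + 0.10252064·0.10234114) = 48.295846
y = r_b·(sin φ − φ·cos φ) = 48.044026·(0.10234114 − 0.10252064·0.99474936) = 0.017238

x=48.295846 y=0.017238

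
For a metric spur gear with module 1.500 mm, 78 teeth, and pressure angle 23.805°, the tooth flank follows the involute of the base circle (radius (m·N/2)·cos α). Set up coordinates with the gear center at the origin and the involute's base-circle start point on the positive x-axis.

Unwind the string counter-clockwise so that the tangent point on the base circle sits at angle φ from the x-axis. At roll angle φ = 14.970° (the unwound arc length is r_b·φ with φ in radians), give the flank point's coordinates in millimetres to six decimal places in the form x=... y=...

x=55.318898 y=0.316046

pitch radius r_p = m·N/2 = 1.500·78/2 = 58.500000
base radius r_b = r_p·cos α = 58.500000·cos 23.805° = 53.523080
roll angle φ = 14.970° = 0.26127579 rad
x = r_b·(cos φ + φ·sin φ) = 53.523080·(0.96606121 + 0.26127579·0.25831325) = 55.318898
y = r_b·(sin φ − φ·cos φ) = 53.523080·(0.25831325 − 0.26127579·0.96606121) = 0.316046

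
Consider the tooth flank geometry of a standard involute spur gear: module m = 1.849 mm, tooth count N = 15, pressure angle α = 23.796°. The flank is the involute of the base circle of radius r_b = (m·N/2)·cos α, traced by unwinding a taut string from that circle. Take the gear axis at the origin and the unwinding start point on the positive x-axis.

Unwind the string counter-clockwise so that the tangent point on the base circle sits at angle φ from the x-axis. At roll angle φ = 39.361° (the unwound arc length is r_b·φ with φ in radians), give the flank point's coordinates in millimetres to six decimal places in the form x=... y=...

pitch radius r_p = m·N/2 = 1.849·15/2 = 13.867500
base radius r_b = r_p·cos α = 13.867500·cos 23.796° = 12.688594
roll angle φ = 39.361° = 0.68697905 rad
x = r_b·(cos φ + φ·sin φ) = 12.688594·(0.77316544 + 0.68697905·0.63420438) = 15.338614
y = r_b·(sin φ − φ·cos φ) = 12.688594·(0.63420438 − 0.68697905·0.77316544) = 1.307635

x=15.338614 y=1.307635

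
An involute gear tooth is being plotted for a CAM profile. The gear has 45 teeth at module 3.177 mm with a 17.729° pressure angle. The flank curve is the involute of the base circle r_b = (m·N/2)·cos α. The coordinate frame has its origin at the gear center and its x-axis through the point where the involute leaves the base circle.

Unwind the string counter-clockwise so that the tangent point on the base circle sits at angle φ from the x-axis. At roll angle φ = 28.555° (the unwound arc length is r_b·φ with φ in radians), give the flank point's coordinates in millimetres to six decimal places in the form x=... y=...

x=76.025596 y=2.740311

pitch radius r_p = m·N/2 = 3.177·45/2 = 71.482500
base radius r_b = r_p·cos α = 71.482500·cos 17.729° = 68.087616
roll angle φ = 28.555° = 0.49837877 rad
x = r_b·(cos φ + φ·sin φ) = 68.087616·(0.87835867 + 0.49837877·0.47800214) = 76.025596
y = r_b·(sin φ − φ·cos φ) = 68.087616·(0.47800214 − 0.49837877·0.87835867) = 2.740311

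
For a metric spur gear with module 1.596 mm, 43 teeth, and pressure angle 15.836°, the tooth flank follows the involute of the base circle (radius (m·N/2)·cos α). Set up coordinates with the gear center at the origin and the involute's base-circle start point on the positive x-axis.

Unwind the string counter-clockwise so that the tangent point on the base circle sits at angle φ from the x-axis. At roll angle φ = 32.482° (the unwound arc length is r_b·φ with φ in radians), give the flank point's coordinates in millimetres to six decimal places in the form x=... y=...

pitch radius r_p = m·N/2 = 1.596·43/2 = 34.314000
base radius r_b = r_p·cos α = 34.314000·cos 15.836° = 33.011671
roll angle φ = 32.482° = 0.56691785 rad
x = r_b·(cos φ + φ·sin φ) = 33.011671·(0.84356020 + 0.56691785·0.53703462) = 37.897884
y = r_b·(sin φ − φ·cos φ) = 33.011671·(0.53703462 − 0.56691785·0.84356020) = 1.941261

x=37.897884 y=1.941261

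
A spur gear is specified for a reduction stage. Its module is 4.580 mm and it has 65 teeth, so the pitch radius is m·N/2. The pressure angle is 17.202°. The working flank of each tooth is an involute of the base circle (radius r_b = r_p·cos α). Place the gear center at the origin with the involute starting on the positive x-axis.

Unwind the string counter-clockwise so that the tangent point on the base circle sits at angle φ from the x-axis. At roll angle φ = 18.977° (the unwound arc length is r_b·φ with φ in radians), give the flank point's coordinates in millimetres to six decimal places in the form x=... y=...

pitch radius r_p = m·N/2 = 4.580·65/2 = 148.850000
base radius r_b = r_p·cos α = 148.850000·cos 17.202° = 142.191648
roll angle φ = 18.977° = 0.33121113 rad
x = r_b·(cos φ + φ·sin φ) = 142.191648·(0.94564919 + 0.33121113·0.32518857) = 149.778321
y = r_b·(sin φ − φ·cos φ) = 142.191648·(0.32518857 − 0.33121113·0.94564919) = 1.703319

x=149.778321 y=1.703319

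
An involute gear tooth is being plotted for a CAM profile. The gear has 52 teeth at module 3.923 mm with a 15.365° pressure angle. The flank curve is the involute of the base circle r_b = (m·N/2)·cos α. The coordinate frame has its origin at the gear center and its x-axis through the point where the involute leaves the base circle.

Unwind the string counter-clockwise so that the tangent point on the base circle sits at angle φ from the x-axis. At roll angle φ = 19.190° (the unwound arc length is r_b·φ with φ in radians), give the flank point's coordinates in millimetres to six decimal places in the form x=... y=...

x=103.715033 y=1.217982

pitch radius r_p = m·N/2 = 3.923·52/2 = 101.998000
base radius r_b = r_p·cos α = 101.998000·cos 15.365° = 98.352331
roll angle φ = 19.190° = 0.33492868 rad
x = r_b·(cos φ + φ·sin φ) = 98.352331·(0.94443375 + 0.33492868·0.32870182) = 103.715033
y = r_b·(sin φ − φ·cos φ) = 98.352331·(0.32870182 − 0.33492868·0.94443375) = 1.217982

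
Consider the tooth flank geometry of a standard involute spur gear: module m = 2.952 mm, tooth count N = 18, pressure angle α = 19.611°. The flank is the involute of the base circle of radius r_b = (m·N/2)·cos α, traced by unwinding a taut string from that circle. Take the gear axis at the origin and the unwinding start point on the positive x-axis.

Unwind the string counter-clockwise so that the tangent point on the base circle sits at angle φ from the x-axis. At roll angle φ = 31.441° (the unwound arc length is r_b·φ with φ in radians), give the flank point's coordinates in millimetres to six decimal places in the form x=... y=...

x=28.516026 y=1.337433

pitch radius r_p = m·N/2 = 2.952·18/2 = 26.568000
base radius r_b = r_p·cos α = 26.568000·cos 19.611° = 25.026871
roll angle φ = 31.441° = 0.54874897 rad
x = r_b·(cos φ + φ·sin φ) = 25.026871·(0.85317775 + 0.54874897·0.52162029) = 28.516026
y = r_b·(sin φ − φ·cos φ) = 25.026871·(0.52162029 − 0.54874897·0.85317775) = 1.337433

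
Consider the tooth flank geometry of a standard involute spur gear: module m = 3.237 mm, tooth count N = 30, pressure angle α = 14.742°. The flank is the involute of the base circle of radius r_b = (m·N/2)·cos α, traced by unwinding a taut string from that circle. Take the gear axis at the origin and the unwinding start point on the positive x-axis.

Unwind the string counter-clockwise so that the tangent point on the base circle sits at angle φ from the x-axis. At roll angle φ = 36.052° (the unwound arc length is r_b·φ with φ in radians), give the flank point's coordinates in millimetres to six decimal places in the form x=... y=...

pitch radius r_p = m·N/2 = 3.237·30/2 = 48.555000
base radius r_b = r_p·cos α = 48.555000·cos 14.742° = 46.956641
roll angle φ = 36.052° = 0.62922610 rad
x = r_b·(cos φ + φ·sin φ) = 46.956641·(0.80848320 + 0.62922610·0.58851925) = 55.352248
y = r_b·(sin φ − φ·cos φ) = 46.956641·(0.58851925 − 0.62922610·0.80848320) = 3.747164

x=55.352248 y=3.747164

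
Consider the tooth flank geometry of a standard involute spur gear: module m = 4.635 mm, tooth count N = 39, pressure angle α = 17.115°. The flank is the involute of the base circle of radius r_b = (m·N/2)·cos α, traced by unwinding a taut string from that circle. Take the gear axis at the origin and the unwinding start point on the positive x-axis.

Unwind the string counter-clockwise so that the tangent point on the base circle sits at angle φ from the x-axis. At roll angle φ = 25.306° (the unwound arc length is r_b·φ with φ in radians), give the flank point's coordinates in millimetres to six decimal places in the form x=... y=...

pitch radius r_p = m·N/2 = 4.635·39/2 = 90.382500
base radius r_b = r_p·cos α = 90.382500·cos 17.115° = 86.380002
roll angle φ = 25.306° = 0.44167302 rad
x = r_b·(cos φ + φ·sin φ) = 86.380002·(0.90403779 + 0.44167302·0.42745254) = 94.398834
y = r_b·(sin φ − φ·cos φ) = 86.380002·(0.42745254 − 0.44167302·0.90403779) = 2.432757

x=94.398834 y=2.432757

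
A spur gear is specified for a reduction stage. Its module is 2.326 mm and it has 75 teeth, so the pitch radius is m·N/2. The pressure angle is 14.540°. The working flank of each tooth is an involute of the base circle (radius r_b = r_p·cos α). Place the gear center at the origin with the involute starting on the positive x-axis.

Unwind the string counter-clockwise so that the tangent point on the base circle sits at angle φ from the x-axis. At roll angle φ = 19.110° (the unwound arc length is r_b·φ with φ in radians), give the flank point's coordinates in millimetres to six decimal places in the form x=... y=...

pitch radius r_p = m·N/2 = 2.326·75/2 = 87.225000
base radius r_b = r_p·cos α = 87.225000·cos 14.540° = 84.431411
roll angle φ = 19.110° = 0.33353242 rad
x = r_b·(cos φ + φ·sin φ) = 84.431411·(0.94489179 + 0.33353242·0.32738282) = 88.997847
y = r_b·(sin φ − φ·cos φ) = 84.431411·(0.32738282 − 0.33353242·0.94489179) = 1.032662

x=88.997847 y=1.032662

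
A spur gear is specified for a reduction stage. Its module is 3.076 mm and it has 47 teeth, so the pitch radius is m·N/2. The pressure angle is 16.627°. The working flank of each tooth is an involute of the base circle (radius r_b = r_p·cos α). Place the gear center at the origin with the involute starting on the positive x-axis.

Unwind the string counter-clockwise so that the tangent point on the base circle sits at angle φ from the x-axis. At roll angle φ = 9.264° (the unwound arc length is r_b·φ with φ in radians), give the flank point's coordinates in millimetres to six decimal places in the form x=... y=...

x=70.163029 y=0.097336

pitch radius r_p = m·N/2 = 3.076·47/2 = 72.286000
base radius r_b = r_p·cos α = 72.286000·cos 16.627° = 69.263566
roll angle φ = 9.264° = 0.16168730 rad
x = r_b·(cos φ + φ·sin φ) = 69.263566·(0.98695706 + 0.16168730·0.16098373) = 70.163029
y = r_b·(sin φ − φ·cos φ) = 69.263566·(0.16098373 − 0.16168730·0.98695706) = 0.097336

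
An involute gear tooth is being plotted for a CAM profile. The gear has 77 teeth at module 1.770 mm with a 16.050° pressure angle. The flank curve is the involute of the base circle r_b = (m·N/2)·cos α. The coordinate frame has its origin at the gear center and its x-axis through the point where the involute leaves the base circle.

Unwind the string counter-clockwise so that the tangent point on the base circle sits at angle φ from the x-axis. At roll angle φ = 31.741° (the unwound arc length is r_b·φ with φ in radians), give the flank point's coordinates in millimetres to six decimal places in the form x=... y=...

pitch radius r_p = m·N/2 = 1.770·77/2 = 68.145000
base radius r_b = r_p·cos α = 68.145000·cos 16.050° = 65.488762
roll angle φ = 31.741° = 0.55398496 rad
x = r_b·(cos φ + φ·sin φ) = 65.488762·(0.85043487 + 0.55398496·0.52608034) = 74.780011
y = r_b·(sin φ − φ·cos φ) = 65.488762·(0.52608034 − 0.55398496·0.85043487) = 3.598753

x=74.780011 y=3.598753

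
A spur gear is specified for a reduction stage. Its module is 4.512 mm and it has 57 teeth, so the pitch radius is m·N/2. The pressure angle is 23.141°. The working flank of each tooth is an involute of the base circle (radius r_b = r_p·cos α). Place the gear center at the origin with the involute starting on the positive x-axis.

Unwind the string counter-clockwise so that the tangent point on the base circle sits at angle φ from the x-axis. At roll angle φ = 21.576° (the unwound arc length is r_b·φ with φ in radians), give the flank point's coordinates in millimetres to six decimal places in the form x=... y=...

pitch radius r_p = m·N/2 = 4.512·57/2 = 128.592000
base radius r_b = r_p·cos α = 128.592000·cos 23.141° = 118.245553
roll angle φ = 21.576° = 0.37657224 rad
x = r_b·(cos φ + φ·sin φ) = 118.245553·(0.92993060 + 0.37657224·0.36773506) = 126.334663
y = r_b·(sin φ − φ·cos φ) = 118.245553·(0.36773506 − 0.37657224·0.92993060) = 2.075092

x=126.334663 y=2.075092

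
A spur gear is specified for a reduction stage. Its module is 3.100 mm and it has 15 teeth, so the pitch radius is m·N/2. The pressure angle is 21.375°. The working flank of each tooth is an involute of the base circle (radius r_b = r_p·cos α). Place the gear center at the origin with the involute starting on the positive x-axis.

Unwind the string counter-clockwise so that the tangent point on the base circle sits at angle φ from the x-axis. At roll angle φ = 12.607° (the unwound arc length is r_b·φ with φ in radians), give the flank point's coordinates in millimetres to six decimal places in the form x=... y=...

x=22.168529 y=0.076509

pitch radius r_p = m·N/2 = 3.100·15/2 = 23.250000
base radius r_b = r_p·cos α = 23.250000·cos 21.375° = 21.650747
roll angle φ = 12.607° = 0.22003366 rad
x = r_b·(cos φ + φ·sin φ) = 21.650747·(0.97589010 + 0.22003366·0.21826247) = 22.168529
y = r_b·(sin φ − φ·cos φ) = 21.650747·(0.21826247 − 0.22003366·0.97589010) = 0.076509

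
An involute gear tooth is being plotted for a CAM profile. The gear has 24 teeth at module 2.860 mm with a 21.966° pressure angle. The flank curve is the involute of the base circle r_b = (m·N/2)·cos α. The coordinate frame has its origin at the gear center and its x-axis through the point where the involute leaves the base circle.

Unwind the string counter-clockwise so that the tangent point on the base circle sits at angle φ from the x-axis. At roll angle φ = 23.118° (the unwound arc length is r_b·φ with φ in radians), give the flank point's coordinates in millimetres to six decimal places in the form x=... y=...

pitch radius r_p = m·N/2 = 2.860·24/2 = 34.320000
base radius r_b = r_p·cos α = 34.320000·cos 21.966° = 31.828573
roll angle φ = 23.118° = 0.40348522 rad
x = r_b·(cos φ + φ·sin φ) = 31.828573·(0.91969820 + 0.40348522·0.39262607) = 34.314926
y = r_b·(sin φ − φ·cos φ) = 31.828573·(0.39262607 − 0.40348522·0.91969820) = 0.685633

x=34.314926 y=0.685633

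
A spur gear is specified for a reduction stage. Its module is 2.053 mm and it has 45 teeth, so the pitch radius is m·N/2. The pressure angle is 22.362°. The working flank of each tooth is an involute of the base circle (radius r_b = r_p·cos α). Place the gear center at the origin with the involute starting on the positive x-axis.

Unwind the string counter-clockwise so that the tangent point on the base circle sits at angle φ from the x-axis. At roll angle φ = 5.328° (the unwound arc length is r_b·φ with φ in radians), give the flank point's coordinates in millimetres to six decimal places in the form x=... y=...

pitch radius r_p = m·N/2 = 2.053·45/2 = 46.192500
base radius r_b = r_p·cos α = 46.192500·cos 22.362° = 42.718758
roll angle φ = 5.328° = 0.09299114 rad
x = r_b·(cos φ + φ·sin φ) = 42.718758·(0.99567944 + 0.09299114·0.09285718) = 42.903061
y = r_b·(sin φ − φ·cos φ) = 42.718758·(0.09285718 − 0.09299114·0.99567944) = 0.011441

x=42.903061 y=0.011441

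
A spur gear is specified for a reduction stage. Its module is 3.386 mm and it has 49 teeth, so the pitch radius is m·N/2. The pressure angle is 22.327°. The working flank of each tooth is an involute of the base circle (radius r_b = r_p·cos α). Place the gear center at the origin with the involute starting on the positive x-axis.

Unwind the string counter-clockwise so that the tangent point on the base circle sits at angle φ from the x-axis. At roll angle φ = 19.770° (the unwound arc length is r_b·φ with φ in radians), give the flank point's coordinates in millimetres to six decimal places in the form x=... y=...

x=81.170926 y=1.038390

pitch radius r_p = m·N/2 = 3.386·49/2 = 82.957000
base radius r_b = r_p·cos α = 82.957000·cos 22.327° = 76.737780
roll angle φ = 19.770° = 0.34505159 rad
x = r_b·(cos φ + φ·sin φ) = 76.737780·(0.94105800 + 0.34505159·0.33824523) = 81.170926
y = r_b·(sin φ − φ·cos φ) = 76.737780·(0.33824523 − 0.34505159·0.94105800) = 1.038390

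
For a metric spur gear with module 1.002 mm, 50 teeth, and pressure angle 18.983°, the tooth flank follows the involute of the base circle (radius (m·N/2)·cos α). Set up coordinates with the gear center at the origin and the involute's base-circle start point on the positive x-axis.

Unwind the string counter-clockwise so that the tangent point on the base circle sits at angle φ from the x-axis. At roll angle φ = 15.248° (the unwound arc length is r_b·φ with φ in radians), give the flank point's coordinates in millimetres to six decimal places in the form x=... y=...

pitch radius r_p = m·N/2 = 1.002·50/2 = 25.050000
base radius r_b = r_p·cos α = 25.050000·cos 18.983° = 23.687659
roll angle φ = 15.248° = 0.26612780 rad
x = r_b·(cos φ + φ·sin φ) = 23.687659·(0.96479650 + 0.26612780·0.26299754) = 24.511693
y = r_b·(sin φ − φ·cos φ) = 23.687659·(0.26299754 − 0.26612780·0.96479650) = 0.147772

x=24.511693 y=0.147772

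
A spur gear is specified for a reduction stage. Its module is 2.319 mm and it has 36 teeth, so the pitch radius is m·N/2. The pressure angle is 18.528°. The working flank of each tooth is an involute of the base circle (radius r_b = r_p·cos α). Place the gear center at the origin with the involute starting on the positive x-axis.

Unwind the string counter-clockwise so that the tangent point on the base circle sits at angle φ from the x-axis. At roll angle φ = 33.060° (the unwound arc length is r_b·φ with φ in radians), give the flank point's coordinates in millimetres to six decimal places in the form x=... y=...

pitch radius r_p = m·N/2 = 2.319·36/2 = 41.742000
base radius r_b = r_p·cos α = 41.742000·cos 18.528° = 39.578449
roll angle φ = 33.060° = 0.57700585 rad
x = r_b·(cos φ + φ·sin φ) = 39.578449·(0.83809976 + 0.57700585·0.54551699) = 45.628658
y = r_b·(sin φ − φ·cos φ) = 39.578449·(0.54551699 − 0.57700585·0.83809976) = 2.451035

x=45.628658 y=2.451035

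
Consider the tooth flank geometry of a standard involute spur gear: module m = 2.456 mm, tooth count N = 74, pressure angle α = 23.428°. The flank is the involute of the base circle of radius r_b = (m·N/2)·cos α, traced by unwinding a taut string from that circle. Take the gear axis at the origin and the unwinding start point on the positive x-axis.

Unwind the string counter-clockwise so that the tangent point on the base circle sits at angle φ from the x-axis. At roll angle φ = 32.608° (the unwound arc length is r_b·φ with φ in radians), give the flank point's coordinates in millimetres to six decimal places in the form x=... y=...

pitch radius r_p = m·N/2 = 2.456·74/2 = 90.872000
base radius r_b = r_p·cos α = 90.872000·cos 23.428° = 83.380552
roll angle φ = 32.608° = 0.56911696 rad
x = r_b·(cos φ + φ·sin φ) = 83.380552·(0.84237716 + 0.56911696·0.53888841) = 95.809898
y = r_b·(sin φ − φ·cos φ) = 83.380552·(0.53888841 − 0.56911696·0.84237716) = 4.959248

x=95.809898 y=4.959248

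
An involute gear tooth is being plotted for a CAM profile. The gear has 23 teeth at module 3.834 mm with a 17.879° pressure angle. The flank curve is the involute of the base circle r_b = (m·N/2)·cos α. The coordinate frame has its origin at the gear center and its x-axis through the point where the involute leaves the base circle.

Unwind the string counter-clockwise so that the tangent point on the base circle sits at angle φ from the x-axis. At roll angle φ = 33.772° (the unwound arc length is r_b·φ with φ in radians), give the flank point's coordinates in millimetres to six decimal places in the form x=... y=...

x=48.630083 y=2.766114

pitch radius r_p = m·N/2 = 3.834·23/2 = 44.091000
base radius r_b = r_p·cos α = 44.091000·cos 17.879° = 41.961713
roll angle φ = 33.772° = 0.58943259 rad
x = r_b·(cos φ + φ·sin φ) = 41.961713·(0.83125623 + 0.58943259·0.55588945) = 48.630083
y = r_b·(sin φ − φ·cos φ) = 41.961713·(0.55588945 − 0.58943259·0.83125623) = 2.766114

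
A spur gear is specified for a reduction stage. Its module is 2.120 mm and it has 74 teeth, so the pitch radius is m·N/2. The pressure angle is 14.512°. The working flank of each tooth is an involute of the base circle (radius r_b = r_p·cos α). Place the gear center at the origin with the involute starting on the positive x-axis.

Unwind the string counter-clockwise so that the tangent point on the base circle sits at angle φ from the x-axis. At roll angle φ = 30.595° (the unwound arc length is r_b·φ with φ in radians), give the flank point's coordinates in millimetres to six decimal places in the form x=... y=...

x=86.004105 y=3.745274

pitch radius r_p = m·N/2 = 2.120·74/2 = 78.440000
base radius r_b = r_p·cos α = 78.440000·cos 14.512° = 75.937386
roll angle φ = 30.595° = 0.53398348 rad
x = r_b·(cos φ + φ·sin φ) = 75.937386·(0.86078645 + 0.53398348·0.50896630) = 86.004105
y = r_b·(sin φ − φ·cos φ) = 75.937386·(0.50896630 − 0.53398348·0.86078645) = 3.745274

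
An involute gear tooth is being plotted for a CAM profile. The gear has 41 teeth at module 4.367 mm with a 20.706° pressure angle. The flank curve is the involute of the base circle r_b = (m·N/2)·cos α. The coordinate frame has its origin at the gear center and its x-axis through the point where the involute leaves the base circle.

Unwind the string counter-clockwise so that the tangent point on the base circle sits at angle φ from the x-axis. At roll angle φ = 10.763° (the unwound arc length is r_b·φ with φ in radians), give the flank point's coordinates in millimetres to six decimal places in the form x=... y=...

x=85.205406 y=0.184381

pitch radius r_p = m·N/2 = 4.367·41/2 = 89.523500
base radius r_b = r_p·cos α = 89.523500·cos 20.706° = 83.740909
roll angle φ = 10.763° = 0.18784979 rad
x = r_b·(cos φ + φ·sin φ) = 83.740909·(0.98240805 + 0.18784979·0.18674694) = 85.205406
y = r_b·(sin φ − φ·cos φ) = 83.740909·(0.18674694 − 0.18784979·0.98240805) = 0.184381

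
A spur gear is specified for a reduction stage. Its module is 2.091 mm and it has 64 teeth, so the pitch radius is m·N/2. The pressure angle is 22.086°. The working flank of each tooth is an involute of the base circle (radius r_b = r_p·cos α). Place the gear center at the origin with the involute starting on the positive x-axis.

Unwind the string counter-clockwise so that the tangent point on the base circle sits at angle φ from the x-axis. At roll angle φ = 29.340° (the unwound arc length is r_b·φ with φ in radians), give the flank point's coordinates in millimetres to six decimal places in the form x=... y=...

x=69.606079 y=2.703123

pitch radius r_p = m·N/2 = 2.091·64/2 = 66.912000
base radius r_b = r_p·cos α = 66.912000·cos 22.086° = 62.002033
roll angle φ = 29.340° = 0.51207960 rad
x = r_b·(cos φ + φ·sin φ) = 62.002033·(0.87172741 + 0.51207960·0.48999115) = 69.606079
y = r_b·(sin φ − φ·cos φ) = 62.002033·(0.48999115 − 0.51207960·0.87172741) = 2.703123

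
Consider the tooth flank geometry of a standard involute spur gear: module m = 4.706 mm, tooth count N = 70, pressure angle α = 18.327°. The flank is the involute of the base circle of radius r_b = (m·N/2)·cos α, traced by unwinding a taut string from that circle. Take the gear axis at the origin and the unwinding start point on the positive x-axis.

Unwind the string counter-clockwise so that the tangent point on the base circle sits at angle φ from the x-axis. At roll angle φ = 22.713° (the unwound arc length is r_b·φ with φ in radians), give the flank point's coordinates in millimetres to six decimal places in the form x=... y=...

pitch radius r_p = m·N/2 = 4.706·70/2 = 164.710000
base radius r_b = r_p·cos α = 164.710000·cos 18.327° = 156.355482
roll angle φ = 22.713° = 0.39641663 rad
x = r_b·(cos φ + φ·sin φ) = 156.355482·(0.92245051 + 0.39641663·0.38611535) = 168.162361
y = r_b·(sin φ − φ·cos φ) = 156.355482·(0.38611535 − 0.39641663·0.92245051) = 3.196004

x=168.162361 y=3.196004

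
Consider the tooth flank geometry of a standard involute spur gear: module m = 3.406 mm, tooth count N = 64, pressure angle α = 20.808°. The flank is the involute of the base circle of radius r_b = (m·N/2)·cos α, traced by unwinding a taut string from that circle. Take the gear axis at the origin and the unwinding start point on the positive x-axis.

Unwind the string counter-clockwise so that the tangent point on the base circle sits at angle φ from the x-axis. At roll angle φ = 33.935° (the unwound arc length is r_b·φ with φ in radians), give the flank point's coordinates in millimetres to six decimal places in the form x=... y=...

pitch radius r_p = m·N/2 = 3.406·64/2 = 108.992000
base radius r_b = r_p·cos α = 108.992000·cos 20.808° = 101.883115
roll angle φ = 33.935° = 0.59227748 rad
x = r_b·(cos φ + φ·sin φ) = 101.883115·(0.82967142 + 0.59227748·0.55825203) = 118.216153
y = r_b·(sin φ − φ·cos φ) = 101.883115·(0.55825203 − 0.59227748·0.82967142) = 6.811531

x=118.216153 y=6.811531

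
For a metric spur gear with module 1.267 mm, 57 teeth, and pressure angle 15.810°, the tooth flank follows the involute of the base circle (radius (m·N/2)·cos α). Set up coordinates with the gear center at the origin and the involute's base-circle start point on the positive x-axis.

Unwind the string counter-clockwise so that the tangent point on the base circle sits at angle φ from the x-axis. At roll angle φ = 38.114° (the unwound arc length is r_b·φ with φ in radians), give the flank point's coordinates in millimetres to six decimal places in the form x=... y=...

pitch radius r_p = m·N/2 = 1.267·57/2 = 36.109500
base radius r_b = r_p·cos α = 36.109500·cos 15.810° = 34.743494
roll angle φ = 38.114° = 0.66521479 rad
x = r_b·(cos φ + φ·sin φ) = 34.743494·(0.78678423 + 0.66521479·0.61722814) = 41.600940
y = r_b·(sin φ − φ·cos φ) = 34.743494·(0.61722814 − 0.66521479·0.78678423) = 3.260595

x=41.600940 y=3.260595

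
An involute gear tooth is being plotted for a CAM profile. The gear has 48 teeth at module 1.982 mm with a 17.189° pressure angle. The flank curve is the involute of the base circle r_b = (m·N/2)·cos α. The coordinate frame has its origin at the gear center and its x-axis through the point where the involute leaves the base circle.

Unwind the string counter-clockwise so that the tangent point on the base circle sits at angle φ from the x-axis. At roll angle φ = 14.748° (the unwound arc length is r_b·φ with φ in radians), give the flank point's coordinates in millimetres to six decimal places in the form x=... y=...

pitch radius r_p = m·N/2 = 1.982·48/2 = 47.568000
base radius r_b = r_p·cos α = 47.568000·cos 17.189° = 45.443381
roll angle φ = 14.748° = 0.25740116 rad
x = r_b·(cos φ + φ·sin φ) = 45.443381·(0.96705483 + 0.25740116·0.25456819) = 46.923970
y = r_b·(sin φ − φ·cos φ) = 45.443381·(0.25456819 − 0.25740116·0.96705483) = 0.256626

x=46.923970 y=0.256626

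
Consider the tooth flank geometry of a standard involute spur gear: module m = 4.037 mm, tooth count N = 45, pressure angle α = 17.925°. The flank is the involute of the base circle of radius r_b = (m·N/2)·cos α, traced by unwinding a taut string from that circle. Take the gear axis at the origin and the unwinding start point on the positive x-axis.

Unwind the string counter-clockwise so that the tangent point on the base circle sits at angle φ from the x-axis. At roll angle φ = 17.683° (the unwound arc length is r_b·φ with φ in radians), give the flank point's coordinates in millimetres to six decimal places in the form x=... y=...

pitch radius r_p = m·N/2 = 4.037·45/2 = 90.832500
base radius r_b = r_p·cos α = 90.832500·cos 17.925° = 86.423509
roll angle φ = 17.683° = 0.30862657 rad
x = r_b·(cos φ + φ·sin φ) = 86.423509·(0.95275165 + 0.30862657·0.30375039) = 90.441950
y = r_b·(sin φ − φ·cos φ) = 86.423509·(0.30375039 − 0.30862657·0.95275165) = 0.838819

x=90.441950 y=0.838819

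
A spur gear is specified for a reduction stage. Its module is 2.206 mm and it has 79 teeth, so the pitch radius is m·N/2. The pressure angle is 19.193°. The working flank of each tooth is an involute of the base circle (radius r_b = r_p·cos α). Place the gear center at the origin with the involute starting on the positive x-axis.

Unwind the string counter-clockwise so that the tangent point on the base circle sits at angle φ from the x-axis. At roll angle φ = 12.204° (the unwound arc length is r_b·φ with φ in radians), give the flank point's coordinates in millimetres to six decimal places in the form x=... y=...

x=84.139293 y=0.263883

pitch radius r_p = m·N/2 = 2.206·79/2 = 87.137000
base radius r_b = r_p·cos α = 87.137000·cos 19.193° = 82.293624
roll angle φ = 12.204° = 0.21299998 rad
x = r_b·(cos φ + φ·sin φ) = 82.293624·(0.97740114 + 0.21299998·0.21139303) = 84.139293
y = r_b·(sin φ − φ·cos φ) = 82.293624·(0.21139303 − 0.21299998·0.97740114) = 0.263883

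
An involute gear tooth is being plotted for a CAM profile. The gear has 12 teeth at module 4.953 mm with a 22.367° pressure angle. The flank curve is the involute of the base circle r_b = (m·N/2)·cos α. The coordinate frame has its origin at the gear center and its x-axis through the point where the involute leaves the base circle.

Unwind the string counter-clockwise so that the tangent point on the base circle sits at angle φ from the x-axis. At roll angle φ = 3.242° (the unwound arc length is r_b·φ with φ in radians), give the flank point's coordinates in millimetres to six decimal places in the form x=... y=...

x=27.526137 y=0.001659

pitch radius r_p = m·N/2 = 4.953·12/2 = 29.718000
base radius r_b = r_p·cos α = 29.718000·cos 22.367° = 27.482177
roll angle φ = 3.242° = 0.05658357 rad
x = r_b·(cos φ + φ·sin φ) = 27.482177·(0.99839958 + 0.05658357·0.05655339) = 27.526137
y = r_b·(sin φ − φ·cos φ) = 27.482177·(0.05655339 − 0.05658357·0.99839958) = 0.001659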